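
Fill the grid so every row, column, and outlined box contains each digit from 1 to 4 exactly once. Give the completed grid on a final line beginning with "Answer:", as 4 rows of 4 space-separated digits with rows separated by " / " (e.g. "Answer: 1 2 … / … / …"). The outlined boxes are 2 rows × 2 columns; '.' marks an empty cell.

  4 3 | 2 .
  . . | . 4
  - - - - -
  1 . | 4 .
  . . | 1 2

Step 1. [r3c2∈{2}] r3c2 is down to just 2 ⇒ r3c2=2.
Step 2. [r2c1∈{2}] nothing but 2 survives at r2c1 ⇒ r2c1=2.
Step 3. [r1c4∈{1}] r1c4's peers cover all but 1 ⇒ r1c4=1.
Step 4. [r3c4∈{3}] only 3 remains possible at r3c4, so r3c4=3.
Step 5. [r4c2∈{4}] r4c2's peers cover all but 4 ⇒ r4c2=4.
Step 6. [r4c1∈{3}] r4c1 is down to just 3 ⇒ r4c1=3.
Step 7. [r2c2∈{1}] r2c2 has the single candidate 1 ⇒ r2c2=1.
Step 8. [r2c3∈{3}] r2c3 is down to just 3. So r2c3=3.

Answer: 4 3 2 1 / 2 1 3 4 / 1 2 4 3 / 3 4 1 2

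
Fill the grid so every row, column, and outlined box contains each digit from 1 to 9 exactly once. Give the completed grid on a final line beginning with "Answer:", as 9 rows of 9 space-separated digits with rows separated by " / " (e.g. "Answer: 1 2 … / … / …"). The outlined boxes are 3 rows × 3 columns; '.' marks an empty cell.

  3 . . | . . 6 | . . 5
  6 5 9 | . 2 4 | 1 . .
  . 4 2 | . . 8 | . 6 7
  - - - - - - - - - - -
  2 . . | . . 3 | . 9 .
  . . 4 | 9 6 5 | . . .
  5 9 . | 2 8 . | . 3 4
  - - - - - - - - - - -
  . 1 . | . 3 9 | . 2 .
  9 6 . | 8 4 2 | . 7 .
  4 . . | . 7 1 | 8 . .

Step 1. [r6c3∈{1,6,7}] 1 has one home in row 6: r6c3, so r6c3=1.
Step 2. [r4c3∈{6,7,8}] col 3 places 6 nowhere but r4c3 ⇒ r4c3=6.
Step 3. [r4c5∈{1}] r4c5 has the single candidate 1 ⇒ r4c5=1.
Step 4. [r4c9∈{8}] r4c9 has the single candidate 8 ⇒ r4c9=8.
Step 5. [r4c2∈{7}] r4c2 has the single candidate 7 ⇒ r4c2=7.
Step 6. [r2c9∈{3}] r2c9 is down to just 3, so r2c9=3.
Step 7. [r9c8∈{5}] r9c8 is down to just 5, so r9c8=5.
Step 8. [r7c4∈{5,6}] in box 8, 5 fits only at r7c4, so r7c4=5.
Step 9. [r1c7∈{2,4,9}] 2 has one home in row 1: r1c7 ⇒ r1c7=2.
Step 10. [r1c2∈{8}] r1c2's peers cover all but 8 ⇒ r1c2=8.
Step 11. [r7c3∈{7,8}] col 3 places 8 nowhere but r7c3, so r7c3=8.
Step 12. [r7c9∈{6}] nothing but 6 survives at r7c9 ⇒ r7c9=6.
Step 13. [r9c3∈{3}] nothing but 3 survives at r9c3. So r9c3=3.
Step 14. [r1c4∈{1,7}] r1c4 is the only open cell in row 1 admitting 1 ⇒ r1c4=1.
Step 15. [r5c9∈{1,2}] across row 5, 2 lands solely at r5c9. So r5c9=2.
Step 16. [r5c7∈{7}] r5c7 is down to just 7 ⇒ r5c7=7.
Step 17. [r3c7∈{9}] r3c7 is down to just 9, so r3c7=9.
Step 18. [r7c7∈{4}] r7c7 has the single candidate 4 ⇒ r7c7=4.
Step 19. [r7c1∈{7}] only 7 remains possible at r7c1, so r7c1=7.
Step 20. [r1c5∈{9}] r1c5's peers cover all but 9 ⇒ r1c5=9.
Step 21. [r3c1∈{1}] only 1 remains possible at r3c1. So r3c1=1.
Step 22. [r9c2∈{2}] r9c2 has the single candidate 2. So r9c2=2.
Step 23. [r8c7∈{3}] r8c7 has the single candidate 3 ⇒ r8c7=3.
Step 24. [r8c9∈{1}] only 1 remains possible at r8c9. So r8c9=1.
Step 25. [r3c5∈{5}] r3c5's peers cover all but 5. So r3c5=5.
Step 26. [r6c6∈{7}] r6c6's peers cover all but 7, so r6c6=7.
Step 27. [r3c4∈{3}] nothing but 3 survives at r3c4, so r3c4=3.
Step 28. [r8c3∈{5}] only 5 remains possible at r8c3. So r8c3=5.
Step 29. [r1c8∈{4}] r1c8 has the single candidate 4, so r1c8=4.
Step 30. [r6c7∈{6}] nothing but 6 survives at r6c7. So r6c7=6.
Step 31. [r9c9∈{9}] only 9 remains possible at r9c9. So r9c9=9.
Step 32. [r2c4∈{7}] r2c4's peers cover all but 7. So r2c4=7.
Step 33. [r4c7∈{5}] r4c7 is down to just 5 ⇒ r4c7=5.
Step 34. [r2c8∈{8}] r2c8 is down to just 8. So r2c8=8.
Step 35. [r1c3∈{7}] only 7 remains possible at r1c3. So r1c3=7.
Step 36. [r5c2∈{3}] r5c2's peers cover all but 3. So r5c2=3.
Step 37. [r5c8∈{1}] r5c8 has the single candidate 1, so r5c8=1.
Step 38. [r4c4∈{4}] only 4 remains possible at r4c4, so r4c4=4.
Step 39. [r5c1∈{8}] only 8 remains possible at r5c1, so r5c1=8.
Step 40. [r9c4∈{6}] only 6 remains possible at r9c4 ⇒ r9c4=6.

Answer: 3 8 7 1 9 6 2 4 5 / 6 5 9 7 2 4 1 8 3 / 1 4 2 3 5 8 9 6 7 / 2 7 6 4 1 3 5 9 8 / 8 3 4 9 6 5 7 1 2 / 5 9 1 2 8 7 6 3 4 / 7 1 8 5 3 9 4 2 6 / 9 6 5 8 4 2 3 7 1 / 4 2 3 6 7 1 8 5 9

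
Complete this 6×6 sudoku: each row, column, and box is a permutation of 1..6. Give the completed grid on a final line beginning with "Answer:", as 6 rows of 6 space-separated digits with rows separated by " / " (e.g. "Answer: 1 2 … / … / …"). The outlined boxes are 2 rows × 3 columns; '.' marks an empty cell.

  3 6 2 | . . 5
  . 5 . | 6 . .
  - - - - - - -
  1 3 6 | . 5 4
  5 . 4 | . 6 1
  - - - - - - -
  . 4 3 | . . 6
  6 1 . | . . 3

Step 1. [r2c5∈{1,2,3,4}] 3 has one home in row 2: r2c5. So r2c5=3.
Step 2. [r5c4∈{1,2,5}] across row 5, 5 lands solely at r5c4. So r5c4=5.
Step 3. [r1c4∈{1,4}] 1 has one home in col 4: r1c4. So r1c4=1.
Step 4. [r6c4∈{2,4}] 4 has one home in col 4: r6c4, so r6c4=4.
Step 5. [r5c1∈{2}] r5c1 is down to just 2 ⇒ r5c1=2.
Step 6. [r3c4∈{2}] nothing but 2 survives at r3c4 ⇒ r3c4=2.
Step 7. [r4c4∈{3}] r4c4 is down to just 3. So r4c4=3.
Step 8. [r2c3∈{1}] r2c3 is down to just 1, so r2c3=1.
Step 9. [r2c6∈{2}] only 2 remains possible at r2c6, so r2c6=2.
Step 10. [r1c5∈{4}] r1c5's peers cover all but 4 ⇒ r1c5=4.
Step 11. [r2c1∈{4}] r2c1's peers cover all but 4, so r2c1=4.
Step 12. [r6c3∈{5}] only 5 remains possible at r6c3. So r6c3=5.
Step 13. [r6c5∈{2}] r6c5 is down to just 2 ⇒ r6c5=2.
Step 14. [r4c2∈{2}] r4c2's peers cover all but 2. So r4c2=2.
Step 15. [r5c5∈{1}] only 1 remains possible at r5c5. So r5c5=1.

Answer: 3 6 2 1 4 5 / 4 5 1 6 3 2 / 1 3 6 2 5 4 / 5 2 4 3 6 1 / 2 4 3 5 1 6 / 6 1 5 4 2 3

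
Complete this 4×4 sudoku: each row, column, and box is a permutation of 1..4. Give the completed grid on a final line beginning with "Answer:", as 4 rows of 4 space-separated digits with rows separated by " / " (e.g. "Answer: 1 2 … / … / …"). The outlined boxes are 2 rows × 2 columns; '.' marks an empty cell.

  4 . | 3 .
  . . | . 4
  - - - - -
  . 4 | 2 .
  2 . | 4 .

Step 1. [r2c2∈{1,2,3}] r2c2 is the only open cell in row 2 admitting 2 ⇒ r2c2=2.
Step 2. [r1c2∈{1}] r1c2 has the single candidate 1. So r1c2=1.
Step 3. [r4c2∈{3}] r4c2's peers cover all but 3, so r4c2=3.
Step 4. [r4c4∈{1}] r4c4 is down to just 1. So r4c4=1.
Step 5. [r2c3∈{1}] r2c3's peers cover all but 1 ⇒ r2c3=1.
Step 6. [r2c1∈{3}] r2c1's peers cover all but 3 ⇒ r2c1=3.
Step 7. [r1c4∈{2}] only 2 remains possible at r1c4, so r1c4=2.
Step 8. [r3c1∈{1}] r3c1 has the single candidate 1. So r3c1=1.
Step 9. [r3c4∈{3}] r3c4 is down to just 3, so r3c4=3.

Answer: 4 1 3 2 / 3 2 1 4 / 1 4 2 3 / 2 3 4 1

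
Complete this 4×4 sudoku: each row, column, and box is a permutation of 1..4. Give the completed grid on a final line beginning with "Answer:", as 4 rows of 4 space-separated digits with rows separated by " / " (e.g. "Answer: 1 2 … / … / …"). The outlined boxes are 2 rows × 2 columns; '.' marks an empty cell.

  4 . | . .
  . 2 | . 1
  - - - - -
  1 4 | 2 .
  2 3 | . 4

Step 1. [r1c3∈{3}] r1c3 has the single candidate 3. So r1c3=3.
Step 2. [r2c3∈{4}] nothing but 4 survives at r2c3, so r2c3=4.
Step 3. [r1c2∈{1}] nothing but 1 survives at r1c2 ⇒ r1c2=1.
Step 4. [r2c1∈{3}] nothing but 3 survives at r2c1 ⇒ r2c1=3.
Step 5. [r3c4∈{3}] nothing but 3 survives at r3c4, so r3c4=3.
Step 6. [r1c4∈{2}] r1c4's peers cover all but 2, so r1c4=2.
Step 7. [r4c3∈{1}] only 1 remains possible at r4c3. So r4c3=1.

Answer: 4 1 3 2 / 3 2 4 1 / 1 4 2 3 / 2 3 1 4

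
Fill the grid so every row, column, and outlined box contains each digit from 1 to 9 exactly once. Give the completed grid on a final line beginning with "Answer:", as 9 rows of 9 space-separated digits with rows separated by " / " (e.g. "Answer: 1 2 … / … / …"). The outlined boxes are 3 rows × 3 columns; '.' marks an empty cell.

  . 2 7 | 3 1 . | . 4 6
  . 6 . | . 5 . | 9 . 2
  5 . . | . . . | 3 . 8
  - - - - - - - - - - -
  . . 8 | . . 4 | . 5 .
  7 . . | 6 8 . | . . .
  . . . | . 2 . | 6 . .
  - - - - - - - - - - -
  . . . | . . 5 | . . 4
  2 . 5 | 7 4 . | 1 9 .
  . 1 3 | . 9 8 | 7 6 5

Step 1. [r8c9∈{3}] only 3 remains possible at r8c9. So r8c9=3.
Step 2. [r1c6∈{9}] only 9 remains possible at r1c6. So r1c6=9.
Step 3. [r2c1∈{1,3,4,8}] in row 2, 3 fits only at r2c1 ⇒ r2c1=3.
Step 4. [r5c3∈{1,2,4,9}] in col 3, 2 fits only at r5c3 ⇒ r5c3=2.
Step 5. [r2c6∈{7}] r2c6 is down to just 7, so r2c6=7.
Step 6. [r6c8∈{1,3,7,8}] in row 6, 8 fits only at r6c8. So r6c8=8.
Step 7. [r5c2∈{3,4,5,9}] 5 has one home in row 5: r5c2 ⇒ r5c2=5.
Step 8. [r4c1∈{1,6,9}] in row 4, 6 fits only at r4c1. So r4c1=6.
Step 9. [r6c1∈{1,4,9}] in col 1, 1 fits only at r6c1. So r6c1=1.
Step 10. [r5c6∈{1,3}] across col 6, 1 lands solely at r5c6 ⇒ r5c6=1.
Step 11. [r7c7∈{2,8}] across col 7, 8 lands solely at r7c7. So r7c7=8.
Step 12. [r4c4∈{9}] r4c4 is down to just 9 ⇒ r4c4=9.
Step 13. [r2c8∈{1}] r2c8 is down to just 1. So r2c8=1.
Step 14. [r2c3∈{4}] r2c3 has the single candidate 4. So r2c3=4.
Step 15. [r6c3∈{9}] r6c3's peers cover all but 9 ⇒ r6c3=9.
Step 16. [r7c5∈{3,6}] in row 7, 3 fits only at r7c5 ⇒ r7c5=3.
Step 17. [r3c6∈{2,6}] r3c6 is the only open cell in col 6 admitting 2. So r3c6=2.
Step 18. [r7c4∈{1,2}] row 7 places 1 nowhere but r7c4 ⇒ r7c4=1.
Step 19. [r7c2∈{7,9}] in row 7, 7 fits only at r7c2, so r7c2=7.
Step 20. [r4c2∈{3}] only 3 remains possible at r4c2. So r4c2=3.
Step 21. [r6c9∈{7}] r6c9's peers cover all but 7. So r6c9=7.
Step 22. [r5c7∈{4}] r5c7 is down to just 4 ⇒ r5c7=4.
Step 23. [r9c4∈{2}] nothing but 2 survives at r9c4, so r9c4=2.
Step 24. [r6c4∈{5}] r6c4 is down to just 5. So r6c4=5.
Step 25. [r4c7∈{2}] r4c7 has the single candidate 2. So r4c7=2.
Step 26. [r4c5∈{7}] r4c5 is down to just 7, so r4c5=7.
Step 27. [r3c8∈{7}] r3c8's peers cover all but 7, so r3c8=7.
Step 28. [r1c7∈{5}] r1c7 has the single candidate 5 ⇒ r1c7=5.
Step 29. [r3c3∈{1}] r3c3 is down to just 1, so r3c3=1.
Step 30. [r2c4∈{8}] nothing but 8 survives at r2c4. So r2c4=8.
Step 31. [r9c1∈{4}] only 4 remains possible at r9c1 ⇒ r9c1=4.
Step 32. [r6c6∈{3}] only 3 remains possible at r6c6. So r6c6=3.
Step 33. [r8c2∈{8}] r8c2's peers cover all but 8. So r8c2=8.
Step 34. [r3c5∈{6}] only 6 remains possible at r3c5, so r3c5=6.
Step 35. [r7c3∈{6}] r7c3 has the single candidate 6, so r7c3=6.
Step 36. [r3c4∈{4}] only 4 remains possible at r3c4. So r3c4=4.
Step 37. [r8c6∈{6}] nothing but 6 survives at r8c6 ⇒ r8c6=6.
Step 38. [r5c9∈{9}] r5c9 is down to just 9, so r5c9=9.
Step 39. [r4c9∈{1}] r4c9's peers cover all but 1, so r4c9=1.
Step 40. [r7c8∈{2}] r7c8's peers cover all but 2, so r7c8=2.
Step 41. [r3c2∈{9}] r3c2 has the single candidate 9. So r3c2=9.
Step 42. [r6c2∈{4}] nothing but 4 survives at r6c2. So r6c2=4.
Step 43. [r7c1∈{9}] r7c1 has the single candidate 9, so r7c1=9.
Step 44. [r1c1∈{8}] only 8 remains possible at r1c1. So r1c1=8.
Step 45. [r5c8∈{3}] only 3 remains possible at r5c8, so r5c8=3.

Answer: 8 2 7 3 1 9 5 4 6 / 3 6 4 8 5 7 9 1 2 / 5 9 1 4 6 2 3 7 8 / 6 3 8 9 7 4 2 5 1 / 7 5 2 6 8 1 4 3 9 / 1 4 9 5 2 3 6 8 7 / 9 7 6 1 3 5 8 2 4 / 2 8 5 7 4 6 1 9 3 / 4 1 3 2 9 8 7 6 5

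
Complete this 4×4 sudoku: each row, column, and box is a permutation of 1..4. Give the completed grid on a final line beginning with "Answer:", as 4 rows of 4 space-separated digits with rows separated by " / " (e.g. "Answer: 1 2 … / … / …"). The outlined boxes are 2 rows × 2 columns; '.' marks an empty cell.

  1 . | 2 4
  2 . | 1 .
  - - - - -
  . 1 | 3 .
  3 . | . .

Step 1. [r2c2∈{3,4}] row 2 places 4 nowhere but r2c2. So r2c2=4.
Step 2. [r4c2∈{2}] r4c2 has the single candidate 2, so r4c2=2.
Step 3. [r1c2∈{3}] r1c2's peers cover all but 3 ⇒ r1c2=3.
Step 4. [r3c4∈{2}] only 2 remains possible at r3c4, so r3c4=2.
Step 5. [r3c1∈{4}] r3c1's peers cover all but 4, so r3c1=4.
Step 6. [r4c4∈{1}] r4c4's peers cover all but 1. So r4c4=1.
Step 7. [r2c4∈{3}] r2c4 is down to just 3, so r2c4=3.
Step 8. [r4c3∈{4}] r4c3's peers cover all but 4. So r4c3=4.

Answer: 1 3 2 4 / 2 4 1 3 / 4 1 3 2 / 3 2 4 1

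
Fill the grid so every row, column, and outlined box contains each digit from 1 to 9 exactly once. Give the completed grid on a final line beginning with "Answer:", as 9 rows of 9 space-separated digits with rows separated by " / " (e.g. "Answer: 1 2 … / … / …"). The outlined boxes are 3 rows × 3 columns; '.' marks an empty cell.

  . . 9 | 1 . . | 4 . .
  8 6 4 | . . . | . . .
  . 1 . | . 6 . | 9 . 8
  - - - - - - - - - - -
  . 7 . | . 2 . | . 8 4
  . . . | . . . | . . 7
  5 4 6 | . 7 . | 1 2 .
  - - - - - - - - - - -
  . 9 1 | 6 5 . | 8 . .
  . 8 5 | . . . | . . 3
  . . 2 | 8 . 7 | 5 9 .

Step 1. [r4c3∈{3}] nothing but 3 survives at r4c3, so r4c3=3.
Step 2. [r5c8∈{3,5,6}] across box 6, 5 lands solely at r5c8 ⇒ r5c8=5.
Step 3. [r5c7∈{3,6}] r5c7 is the only open cell in box 6 admitting 3, so r5c7=3.
Step 4. [r5c6∈{1,4,6,8,9}] across row 5, 6 lands solely at r5c6. So r5c6=6.
Step 5. [r1c2∈{2,3,5}] col 2 places 5 nowhere but r1c2, so r1c2=5.
Step 6. [r3c3∈{7}] only 7 remains possible at r3c3. So r3c3=7.
Step 7. [r2c4∈{2,3,5,7,9}] in col 4, 7 fits only at r2c4. So r2c4=7.
Step 8. [r8c7∈{2,6,7}] across col 7, 7 lands solely at r8c7 ⇒ r8c7=7.
Step 9. [r3c8∈{3}] only 3 remains possible at r3c8. So r3c8=3.
Step 10. [r1c1∈{2,3}] box 1 places 3 nowhere but r1c1, so r1c1=3.
Step 11. [r7c6∈{2,3,4}] 3 has one home in row 7: r7c6, so r7c6=3.
Step 12. [r6c6∈{8,9}] in row 6, 8 fits only at r6c6 ⇒ r6c6=8.
Step 13. [r1c6∈{2}] r1c6 is down to just 2 ⇒ r1c6=2.
Step 14. [r2c9∈{1,2,5}] across col 9, 5 lands solely at r2c9 ⇒ r2c9=5.
Step 15. [r2c6∈{9}] only 9 remains possible at r2c6 ⇒ r2c6=9.
Step 16. [r9c9∈{1,6}] r9c9 is the only open cell in col 9 admitting 1 ⇒ r9c9=1.
Step 17. [r9c5∈{4}] r9c5 is down to just 4 ⇒ r9c5=4.
Step 18. [r8c8∈{4,6}] box 9 places 6 nowhere but r8c8 ⇒ r8c8=6.
Step 19. [r8c6∈{1}] nothing but 1 survives at r8c6 ⇒ r8c6=1.
Step 20. [r4c1∈{1,9}] across row 4, 1 lands solely at r4c1. So r4c1=1.
Step 21. [r4c4∈{5,9}] in row 4, 9 fits only at r4c4. So r4c4=9.
Step 22. [r3c6∈{4,5}] r3c6 is the only open cell in col 6 admitting 4 ⇒ r3c6=4.
Step 23. [r7c8∈{4}] r7c8 is down to just 4 ⇒ r7c8=4.
Step 24. [r3c1∈{2}] nothing but 2 survives at r3c1, so r3c1=2.
Step 25. [r6c4∈{3}] r6c4 has the single candidate 3. So r6c4=3.
Step 26. [r3c4∈{5}] r3c4's peers cover all but 5, so r3c4=5.
Step 27. [r5c3∈{8}] only 8 remains possible at r5c3. So r5c3=8.
Step 28. [r4c6∈{5}] r4c6 is down to just 5 ⇒ r4c6=5.
Step 29. [r6c9∈{9}] r6c9 is down to just 9. So r6c9=9.
Step 30. [r9c1∈{6}] r9c1's peers cover all but 6 ⇒ r9c1=6.
Step 31. [r1c9∈{6}] r1c9 has the single candidate 6, so r1c9=6.
Step 32. [r5c4∈{4}] r5c4 is down to just 4 ⇒ r5c4=4.
Step 33. [r1c5∈{8}] r1c5's peers cover all but 8. So r1c5=8.
Step 34. [r8c4∈{2}] r8c4 has the single candidate 2. So r8c4=2.
Step 35. [r2c5∈{3}] only 3 remains possible at r2c5 ⇒ r2c5=3.
Step 36. [r7c1∈{7}] r7c1's peers cover all but 7. So r7c1=7.
Step 37. [r5c5∈{1}] only 1 remains possible at r5c5 ⇒ r5c5=1.
Step 38. [r2c7∈{2}] r2c7's peers cover all but 2, so r2c7=2.
Step 39. [r2c8∈{1}] r2c8 has the single candidate 1 ⇒ r2c8=1.
Step 40. [r4c7∈{6}] r4c7 has the single candidate 6, so r4c7=6.
Step 41. [r7c9∈{2}] only 2 remains possible at r7c9, so r7c9=2.
Step 42. [r9c2∈{3}] only 3 remains possible at r9c2 ⇒ r9c2=3.
Step 43. [r8c5∈{9}] r8c5's peers cover all but 9 ⇒ r8c5=9.
Step 44. [r5c2∈{2}] r5c2's peers cover all but 2. So r5c2=2.
Step 45. [r8c1∈{4}] nothing but 4 survives at r8c1 ⇒ r8c1=4.
Step 46. [r5c1∈{9}] only 9 remains possible at r5c1. So r5c1=9.
Step 47. [r1c8∈{7}] nothing but 7 survives at r1c8 ⇒ r1c8=7.

Answer: 3 5 9 1 8 2 4 7 6 / 8 6 4 7 3 9 2 1 5 / 2 1 7 5 6 4 9 3 8 / 1 7 3 9 2 5 6 8 4 / 9 2 8 4 1 6 3 5 7 / 5 4 6 3 7 8 1 2 9 / 7 9 1 6 5 3 8 4 2 / 4 8 5 2 9 1 7 6 3 / 6 3 2 8 4 7 5 9 1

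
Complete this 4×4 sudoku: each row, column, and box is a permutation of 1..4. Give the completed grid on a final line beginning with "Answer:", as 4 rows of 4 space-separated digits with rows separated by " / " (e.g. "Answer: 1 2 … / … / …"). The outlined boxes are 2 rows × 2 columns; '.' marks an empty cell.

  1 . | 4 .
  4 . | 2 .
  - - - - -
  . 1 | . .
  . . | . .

Step 1. [r1c4∈{3}] r1c4 has the single candidate 3 ⇒ r1c4=3.
Step 2. [r4c2∈{2,3,4}] r4c2 is the only open cell in col 2 admitting 4. So r4c2=4.
Step 3. [r4c3∈{1,3}] 1 has one home in col 3: r4c3 ⇒ r4c3=1.
Step 4. [r4c1∈{2,3}] row 4 places 3 nowhere but r4c1. So r4c1=3.
Step 5. [r4c4∈{2}] r4c4's peers cover all but 2, so r4c4=2.
Step 6. [r2c2∈{3}] r2c2 has the single candidate 3 ⇒ r2c2=3.
Step 7. [r3c3∈{3}] r3c3 has the single candidate 3. So r3c3=3.
Step 8. [r3c4∈{4}] r3c4 is down to just 4, so r3c4=4.
Step 9. [r3c1∈{2}] r3c1's peers cover all but 2 ⇒ r3c1=2.
Step 10. [r1c2∈{2}] nothing but 2 survives at r1c2, so r1c2=2.
Step 11. [r2c4∈{1}] r2c4 is down to just 1, so r2c4=1.

Answer: 1 2 4 3 / 4 3 2 1 / 2 1 3 4 / 3 4 1 2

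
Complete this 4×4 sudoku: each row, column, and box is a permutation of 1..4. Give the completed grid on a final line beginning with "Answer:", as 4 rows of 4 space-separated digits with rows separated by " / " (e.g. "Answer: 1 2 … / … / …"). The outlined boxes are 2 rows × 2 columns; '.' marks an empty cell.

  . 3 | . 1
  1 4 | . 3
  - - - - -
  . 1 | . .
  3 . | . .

Step 1. [r3c1∈{2,4}] 4 has one home in col 1: r3c1, so r3c1=4.
Step 2. [r3c4∈{2}] r3c4 is down to just 2 ⇒ r3c4=2.
Step 3. [r1c3∈{2,4}] in row 1, 4 fits only at r1c3 ⇒ r1c3=4.
Step 4. [r3c3∈{3}] only 3 remains possible at r3c3 ⇒ r3c3=3.
Step 5. [r4c4∈{4}] nothing but 4 survives at r4c4. So r4c4=4.
Step 6. [r4c3∈{1}] r4c3 is down to just 1 ⇒ r4c3=1.
Step 7. [r2c3∈{2}] nothing but 2 survives at r2c3 ⇒ r2c3=2.
Step 8. [r1c1∈{2}] r1c1 is down to just 2 ⇒ r1c1=2.
Step 9. [r4c2∈{2}] r4c2 has the single candidate 2, so r4c2=2.

Answer: 2 3 4 1 / 1 4 2 3 / 4 1 3 2 / 3 2 1 4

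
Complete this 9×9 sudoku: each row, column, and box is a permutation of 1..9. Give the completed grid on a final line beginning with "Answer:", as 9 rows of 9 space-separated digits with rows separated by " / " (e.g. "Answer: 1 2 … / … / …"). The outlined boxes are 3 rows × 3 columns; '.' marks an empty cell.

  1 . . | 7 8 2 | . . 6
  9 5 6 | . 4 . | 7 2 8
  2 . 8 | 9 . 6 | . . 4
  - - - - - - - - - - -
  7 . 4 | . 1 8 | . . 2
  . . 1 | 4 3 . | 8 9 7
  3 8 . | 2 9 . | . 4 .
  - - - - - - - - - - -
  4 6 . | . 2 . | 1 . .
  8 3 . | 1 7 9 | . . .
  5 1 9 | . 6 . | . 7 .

Step 1. [r9c9∈{3}] r9c9's peers cover all but 3. So r9c9=3.
Step 2. [r8c9∈{5}] r8c9 has the single candidate 5. So r8c9=5.
Step 3. [r6c7∈{5,6}] in row 6, 6 fits only at r6c7. So r6c7=6.
Step 4. [r5c6∈{5}] r5c6's peers cover all but 5 ⇒ r5c6=5.
Step 5. [r3c8∈{1,3,5}] 1 has one home in row 3: r3c8. So r3c8=1.
Step 6. [r3c7∈{3,5}] in row 3, 3 fits only at r3c7, so r3c7=3.
Step 7. [r1c8∈{5}] nothing but 5 survives at r1c8 ⇒ r1c8=5.
Step 8. [r9c7∈{2,4}] in row 9, 2 fits only at r9c7, so r9c7=2.
Step 9. [r2c4∈{3}] r2c4 has the single candidate 3. So r2c4=3.
Step 10. [r9c4∈{8}] r9c4's peers cover all but 8, so r9c4=8.
Step 11. [r4c8∈{3}] r4c8 is down to just 3. So r4c8=3.
Step 12. [r1c7∈{9}] only 9 remains possible at r1c7. So r1c7=9.
Step 13. [r6c9∈{1}] r6c9 has the single candidate 1, so r6c9=1.
Step 14. [r8c8∈{6}] r8c8 has the single candidate 6. So r8c8=6.
Step 15. [r3c5∈{5}] only 5 remains possible at r3c5 ⇒ r3c5=5.
Step 16. [r7c6∈{3}] nothing but 3 survives at r7c6, so r7c6=3.
Step 17. [r8c7∈{4}] r8c7 has the single candidate 4 ⇒ r8c7=4.
Step 18. [r6c6∈{7}] r6c6 has the single candidate 7, so r6c6=7.
Step 19. [r1c3∈{3}] nothing but 3 survives at r1c3 ⇒ r1c3=3.
Step 20. [r9c6∈{4}] nothing but 4 survives at r9c6 ⇒ r9c6=4.
Step 21. [r7c9∈{9}] r7c9 is down to just 9, so r7c9=9.
Step 22. [r2c6∈{1}] only 1 remains possible at r2c6, so r2c6=1.
Step 23. [r7c8∈{8}] r7c8 is down to just 8. So r7c8=8.
Step 24. [r4c7∈{5}] only 5 remains possible at r4c7. So r4c7=5.
Step 25. [r6c3∈{5}] only 5 remains possible at r6c3 ⇒ r6c3=5.
Step 26. [r4c4∈{6}] only 6 remains possible at r4c4 ⇒ r4c4=6.
Step 27. [r8c3∈{2}] only 2 remains possible at r8c3, so r8c3=2.
Step 28. [r5c1∈{6}] nothing but 6 survives at r5c1, so r5c1=6.
Step 29. [r7c3∈{7}] r7c3 is down to just 7. So r7c3=7.
Step 30. [r1c2∈{4}] r1c2 has the single candidate 4 ⇒ r1c2=4.
Step 31. [r3c2∈{7}] r3c2's peers cover all but 7, so r3c2=7.
Step 32. [r5c2∈{2}] nothing but 2 survives at r5c2 ⇒ r5c2=2.
Step 33. [r7c4∈{5}] r7c4's peers cover all but 5 ⇒ r7c4=5.
Step 34. [r4c2∈{9}] r4c2's peers cover all but 9. So r4c2=9.

Answer: 1 4 3 7 8 2 9 5 6 / 9 5 6 3 4 1 7 2 8 / 2 7 8 9 5 6 3 1 4 / 7 9 4 6 1 8 5 3 2 / 6 2 1 4 3 5 8 9 7 / 3 8 5 2 9 7 6 4 1 / 4 6 7 5 2 3 1 8 9 / 8 3 2 1 7 9 4 6 5 / 5 1 9 8 6 4 2 7 3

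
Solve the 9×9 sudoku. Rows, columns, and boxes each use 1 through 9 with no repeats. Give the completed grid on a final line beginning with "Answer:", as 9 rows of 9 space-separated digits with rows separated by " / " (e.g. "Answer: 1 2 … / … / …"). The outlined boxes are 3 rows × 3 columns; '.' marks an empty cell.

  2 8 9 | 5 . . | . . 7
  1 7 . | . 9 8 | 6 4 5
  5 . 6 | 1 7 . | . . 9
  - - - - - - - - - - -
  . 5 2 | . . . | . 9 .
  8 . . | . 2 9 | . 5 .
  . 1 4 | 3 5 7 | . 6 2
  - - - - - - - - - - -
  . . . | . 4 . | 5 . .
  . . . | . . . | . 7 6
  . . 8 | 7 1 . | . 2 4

Step 1. [r6c7∈{8}] r6c7's peers cover all but 8. So r6c7=8.
Step 2. [r7c9∈{1,3,8}] in col 9, 8 fits only at r7c9. So r7c9=8.
Step 3. [r1c6∈{3,4,6}] in row 1, 4 fits only at r1c6, so r1c6=4.
Step 4. [r2c3∈{3}] only 3 remains possible at r2c3 ⇒ r2c3=3.
Step 5. [r2c4∈{2}] r2c4 has the single candidate 2. So r2c4=2.
Step 6. [r3c6∈{3}] r3c6 is down to just 3, so r3c6=3.
Step 7. [r8c5∈{3,8}] col 5 places 3 nowhere but r8c5. So r8c5=3.
Step 8. [r6c1∈{9}] r6c1's peers cover all but 9 ⇒ r6c1=9.
Step 9. [r5c3∈{7}] nothing but 7 survives at r5c3, so r5c3=7.
Step 10. [r4c6∈{1,6}] 1 has one home in col 6: r4c6 ⇒ r4c6=1.
Step 11. [r4c9∈{3}] r4c9 is down to just 3. So r4c9=3.
Step 12. [r4c1∈{6}] nothing but 6 survives at r4c1 ⇒ r4c1=6.
Step 13. [r9c1∈{3}] r9c1 has the single candidate 3. So r9c1=3.
Step 14. [r8c3∈{1,5}] across col 3, 5 lands solely at r8c3 ⇒ r8c3=5.
Step 15. [r8c7∈{1,9}] across row 8, 1 lands solely at r8c7 ⇒ r8c7=1.
Step 16. [r8c4∈{8,9}] row 8 places 8 nowhere but r8c4, so r8c4=8.
Step 17. [r8c2∈{2,4,9}] r8c2 is the only open cell in row 8 admitting 9, so r8c2=9.
Step 18. [r5c4∈{4,6}] row 5 places 6 nowhere but r5c4. So r5c4=6.
Step 19. [r9c2∈{6}] r9c2's peers cover all but 6. So r9c2=6.
Step 20. [r7c6∈{2,6}] r7c6 is the only open cell in row 7 admitting 6, so r7c6=6.
Step 21. [r4c7∈{4,7}] r4c7 is the only open cell in row 4 admitting 7, so r4c7=7.
Step 22. [r1c8∈{1,3}] in row 1, 1 fits only at r1c8. So r1c8=1.
Step 23. [r7c3∈{1}] r7c3 has the single candidate 1 ⇒ r7c3=1.
Step 24. [r9c7∈{9}] r9c7 is down to just 9 ⇒ r9c7=9.
Step 25. [r4c4∈{4}] r4c4 is down to just 4, so r4c4=4.
Step 26. [r5c2∈{3}] nothing but 3 survives at r5c2. So r5c2=3.
Step 27. [r3c2∈{4}] r3c2 is down to just 4 ⇒ r3c2=4.
Step 28. [r7c2∈{2}] r7c2 is down to just 2 ⇒ r7c2=2.
Step 29. [r8c1∈{4}] r8c1's peers cover all but 4 ⇒ r8c1=4.
Step 30. [r1c7∈{3}] r1c7's peers cover all but 3 ⇒ r1c7=3.
Step 31. [r1c5∈{6}] nothing but 6 survives at r1c5. So r1c5=6.
Step 32. [r7c8∈{3}] r7c8 has the single candidate 3, so r7c8=3.
Step 33. [r5c9∈{1}] r5c9 is down to just 1. So r5c9=1.
Step 34. [r4c5∈{8}] r4c5 is down to just 8. So r4c5=8.
Step 35. [r7c1∈{7}] nothing but 7 survives at r7c1 ⇒ r7c1=7.
Step 36. [r5c7∈{4}] r5c7's peers cover all but 4, so r5c7=4.
Step 37. [r8c6∈{2}] r8c6's peers cover all but 2. So r8c6=2.
Step 38. [r9c6∈{5}] r9c6 is down to just 5 ⇒ r9c6=5.
Step 39. [r3c7∈{2}] nothing but 2 survives at r3c7, so r3c7=2.
Step 40. [r7c4∈{9}] r7c4 has the single candidate 9. So r7c4=9.
Step 41. [r3c8∈{8}] only 8 remains possible at r3c8 ⇒ r3c8=8.

Answer: 2 8 9 5 6 4 3 1 7 / 1 7 3 2 9 8 6 4 5 / 5 4 6 1 7 3 2 8 9 / 6 5 2 4 8 1 7 9 3 / 8 3 7 6 2 9 4 5 1 / 9 1 4 3 5 7 8 6 2 / 7 2 1 9 4 6 5 3 8 / 4 9 5 8 3 2 1 7 6 / 3 6 8 7 1 5 9 2 4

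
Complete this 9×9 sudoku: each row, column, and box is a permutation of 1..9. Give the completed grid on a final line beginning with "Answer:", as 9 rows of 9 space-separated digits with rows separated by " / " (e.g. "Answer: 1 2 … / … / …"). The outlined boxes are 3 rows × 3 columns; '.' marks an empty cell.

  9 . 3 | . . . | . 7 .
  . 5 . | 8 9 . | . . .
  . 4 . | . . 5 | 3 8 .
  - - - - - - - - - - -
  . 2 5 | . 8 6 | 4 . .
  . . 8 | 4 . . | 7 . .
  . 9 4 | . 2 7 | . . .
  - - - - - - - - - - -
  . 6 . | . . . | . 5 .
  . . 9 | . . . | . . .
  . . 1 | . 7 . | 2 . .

Step 1. [r7c7∈{1,8,9}] across col 7, 9 lands solely at r7c7, so r7c7=9.
Step 2. [r2c6∈{1,2,3,4}] 3 has one home in row 2: r2c6. So r2c6=3.
Step 3. [r4c1∈{1,3,7}] r4c1 is the only open cell in row 4 admitting 7. So r4c1=7.
Step 4. [r3c9∈{1,2,6,9}] row 3 places 9 nowhere but r3c9. So r3c9=9.
Step 5. [r3c4∈{1,2,6,7}] col 4 places 7 nowhere but r3c4. So r3c4=7.
Step 6. [r8c2∈{3,7,8}] in col 2, 7 fits only at r8c2 ⇒ r8c2=7.
Step 7. [r7c3∈{2}] r7c3 has the single candidate 2, so r7c3=2.
Step 8. [r7c9∈{1,3,4,7,8}] across row 7, 7 lands solely at r7c9. So r7c9=7.
Step 9. [r3c3∈{6}] nothing but 6 survives at r3c3. So r3c3=6.
Step 10. [r3c5∈{1}] nothing but 1 survives at r3c5, so r3c5=1.
Step 11. [r1c2∈{1,8}] 8 has one home in row 1: r1c2. So r1c2=8.
Step 12. [r9c2∈{3}] only 3 remains possible at r9c2 ⇒ r9c2=3.
Step 13. [r2c1∈{1,2}] r2c1 is the only open cell in box 1 admitting 1. So r2c1=1.
Step 14. [r2c7∈{6}] r2c7 is down to just 6. So r2c7=6.
Step 15. [r5c2∈{1}] r5c2 has the single candidate 1 ⇒ r5c2=1.
Step 16. [r5c6∈{9}] r5c6 is down to just 9, so r5c6=9.
Step 17. [r4c8∈{1,3,9}] 9 has one home in row 4: r4c8 ⇒ r4c8=9.
Step 18. [r9c4∈{5,6,9}] 9 has one home in row 9: r9c4, so r9c4=9.
Step 19. [r9c1∈{4,5,8}] across row 9, 5 lands solely at r9c1. So r9c1=5.
Step 20. [r8c5∈{3,4,5,6}] the only places for 3 in box 9 are along row 8. So r8c5≠3.
Step 21. [r6c4∈{1,3,5}] r4c4 and r7c4 in col 4 both hold exactly {1,3}; those values are spoken for, so r6c4≠1.
Step 22. [r4c4∈{1,3}] r4c4 is the only open cell in box 5 admitting 1, so r4c4=1.
Step 23. [r4c9∈{3}] r4c9's peers cover all but 3 ⇒ r4c9=3.
Step 24. [r8c8∈{1,3,4,6}] r8c8 is the only open cell in col 8 admitting 3, so r8c8=3.
Step 25. [r7c6∈{1,4,8}] across row 7, 1 lands solely at r7c6 ⇒ r7c6=1.
Step 26. [r6c8∈{1,6}] 1 has one home in col 8: r6c8 ⇒ r6c8=1.
Step 27. [r7c4∈{3}] r7c4 is down to just 3. So r7c4=3.
Step 28. [r7c5∈{4}] r7c5's peers cover all but 4. So r7c5=4.
Step 29. [r6c4∈{5}] r6c4 has the single candidate 5, so r6c4=5.
Step 30. [r5c9∈{2,5,6}] across row 5, 5 lands solely at r5c9 ⇒ r5c9=5.
Step 31. [r6c7∈{8}] only 8 remains possible at r6c7 ⇒ r6c7=8.
Step 32. [r6c9∈{6}] r6c9 has the single candidate 6. So r6c9=6.
Step 33. [r1c6∈{2,4}] col 6 places 4 nowhere but r1c6 ⇒ r1c6=4.
Step 34. [r1c4∈{2,6}] r1c4 is the only open cell in box 2 admitting 2 ⇒ r1c4=2.
Step 35. [r2c9∈{2,4}] r2c9 is the only open cell in col 9 admitting 2 ⇒ r2c9=2.
Step 36. [r9c6∈{8}] r9c6's peers cover all but 8, so r9c6=8.
Step 37. [r8c9∈{1,4,8}] 8 has one home in col 9: r8c9, so r8c9=8.
Step 38. [r9c8∈{4,6}] r9c8 is the only open cell in row 9 admitting 6. So r9c8=6.
Step 39. [r1c7∈{1,5}] row 1 places 5 nowhere but r1c7, so r1c7=5.
Step 40. [r5c1∈{3,6}] row 5 places 6 nowhere but r5c1, so r5c1=6.
Step 41. [r8c5∈{5,6}] row 8 places 5 nowhere but r8c5. So r8c5=5.
Step 42. [r8c7∈{1}] r8c7 is down to just 1 ⇒ r8c7=1.
Step 43. [r8c1∈{4}] r8c1 has the single candidate 4, so r8c1=4.
Step 44. [r8c4∈{6}] r8c4 is down to just 6, so r8c4=6.
Step 45. [r5c8∈{2}] only 2 remains possible at r5c8. So r5c8=2.
Step 46. [r1c5∈{6}] nothing but 6 survives at r1c5. So r1c5=6.
Step 47. [r1c9∈{1}] r1c9 has the single candidate 1 ⇒ r1c9=1.
Step 48. [r5c5∈{3}] r5c5 is down to just 3, so r5c5=3.
Step 49. [r3c1∈{2}] only 2 remains possible at r3c1, so r3c1=2.
Step 50. [r2c3∈{7}] r2c3's peers cover all but 7, so r2c3=7.
Step 51. [r7c1∈{8}] nothing but 8 survives at r7c1 ⇒ r7c1=8.
Step 52. [r6c1∈{3}] nothing but 3 survives at r6c1. So r6c1=3.
Step 53. [r9c9∈{4}] r9c9 is down to just 4 ⇒ r9c9=4.
Step 54. [r2c8∈{4}] r2c8 has the single candidate 4 ⇒ r2c8=4.
Step 55. [r8c6∈{2}] nothing but 2 survives at r8c6 ⇒ r8c6=2.

Answer: 9 8 3 2 6 4 5 7 1 / 1 5 7 8 9 3 6 4 2 / 2 4 6 7 1 5 3 8 9 / 7 2 5 1 8 6 4 9 3 / 6 1 8 4 3 9 7 2 5 / 3 9 4 5 2 7 8 1 6 / 8 6 2 3 4 1 9 5 7 / 4 7 9 6 5 2 1 3 8 / 5 3 1 9 7 8 2 6 4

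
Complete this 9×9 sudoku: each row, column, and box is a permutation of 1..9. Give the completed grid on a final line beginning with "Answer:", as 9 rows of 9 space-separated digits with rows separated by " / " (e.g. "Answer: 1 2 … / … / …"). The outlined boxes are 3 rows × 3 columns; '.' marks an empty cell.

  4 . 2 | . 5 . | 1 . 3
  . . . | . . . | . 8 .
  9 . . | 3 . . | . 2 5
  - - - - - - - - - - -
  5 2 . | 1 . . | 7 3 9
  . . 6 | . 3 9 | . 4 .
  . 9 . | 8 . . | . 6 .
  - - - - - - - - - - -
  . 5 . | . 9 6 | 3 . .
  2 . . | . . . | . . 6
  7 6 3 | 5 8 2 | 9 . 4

Step 1. [r8c2∈{1,4,8}] col 2 places 4 nowhere but r8c2 ⇒ r8c2=4.
Step 2. [r2c9∈{7}] r2c9's peers cover all but 7, so r2c9=7.
Step 3. [r4c3∈{4,8}] r4c3 is the only open cell in row 4 admitting 8. So r4c3=8.
Step 4. [r7c3∈{1}] only 1 remains possible at r7c3. So r7c3=1.
Step 5. [r8c4∈{7}] nothing but 7 survives at r8c4. So r8c4=7.
Step 6. [r3c3∈{7}] nothing but 7 survives at r3c3, so r3c3=7.
Step 7. [r4c6∈{4}] r4c6 has the single candidate 4 ⇒ r4c6=4.
Step 8. [r2c6∈{1}] r2c6 has the single candidate 1 ⇒ r2c6=1.
Step 9. [r5c7∈{2,5,8}] row 5 places 5 nowhere but r5c7, so r5c7=5.
Step 10. [r2c4∈{2,4,6,9}] row 2 places 9 nowhere but r2c4 ⇒ r2c4=9.
Step 11. [r2c1∈{3,6}] r2c1 is the only open cell in col 1 admitting 6. So r2c1=6.
Step 12. [r7c9∈{2,8}] 2 has one home in row 7: r7c9 ⇒ r7c9=2.
Step 13. [r5c1∈{1}] r5c1's peers cover all but 1, so r5c1=1.
Step 14. [r3c6∈{8}] nothing but 8 survives at r3c6 ⇒ r3c6=8.
Step 15. [r2c7∈{4}] r2c7's peers cover all but 4, so r2c7=4.
Step 16. [r6c5∈{2,7}] across col 5, 7 lands solely at r6c5, so r6c5=7.
Step 17. [r4c5∈{6}] r4c5 has the single candidate 6 ⇒ r4c5=6.
Step 18. [r8c5∈{1}] r8c5 is down to just 1, so r8c5=1.
Step 19. [r2c3∈{5}] only 5 remains possible at r2c3. So r2c3=5.
Step 20. [r3c2∈{1}] r3c2 has the single candidate 1. So r3c2=1.
Step 21. [r6c1∈{3}] only 3 remains possible at r6c1 ⇒ r6c1=3.
Step 22. [r5c2∈{7}] r5c2 has the single candidate 7 ⇒ r5c2=7.
Step 23. [r6c6∈{5}] r6c6 is down to just 5 ⇒ r6c6=5.
Step 24. [r8c6∈{3}] nothing but 3 survives at r8c6, so r8c6=3.
Step 25. [r2c5∈{2}] r2c5's peers cover all but 2, so r2c5=2.
Step 26. [r5c4∈{2}] r5c4's peers cover all but 2, so r5c4=2.
Step 27. [r8c8∈{5}] r8c8 has the single candidate 5, so r8c8=5.
Step 28. [r1c8∈{9}] r1c8 has the single candidate 9 ⇒ r1c8=9.
Step 29. [r3c5∈{4}] only 4 remains possible at r3c5 ⇒ r3c5=4.
Step 30. [r6c3∈{4}] r6c3 is down to just 4 ⇒ r6c3=4.
Step 31. [r7c1∈{8}] r7c1 has the single candidate 8 ⇒ r7c1=8.
Step 32. [r3c7∈{6}] r3c7 is down to just 6 ⇒ r3c7=6.
Step 33. [r7c8∈{7}] r7c8 has the single candidate 7 ⇒ r7c8=7.
Step 34. [r6c9∈{1}] r6c9's peers cover all but 1. So r6c9=1.
Step 35. [r6c7∈{2}] only 2 remains possible at r6c7, so r6c7=2.
Step 36. [r1c2∈{8}] nothing but 8 survives at r1c2. So r1c2=8.
Step 37. [r8c3∈{9}] only 9 remains possible at r8c3 ⇒ r8c3=9.
Step 38. [r9c8∈{1}] nothing but 1 survives at r9c8 ⇒ r9c8=1.
Step 39. [r8c7∈{8}] nothing but 8 survives at r8c7 ⇒ r8c7=8.
Step 40. [r1c4∈{6}] r1c4's peers cover all but 6, so r1c4=6.
Step 41. [r5c9∈{8}] r5c9 is down to just 8. So r5c9=8.
Step 42. [r7c4∈{4}] nothing but 4 survives at r7c4. So r7c4=4.
Step 43. [r1c6∈{7}] r1c6 is down to just 7, so r1c6=7.
Step 44. [r2c2∈{3}] r2c2's peers cover all but 3 ⇒ r2c2=3.

Answer: 4 8 2 6 5 7 1 9 3 / 6 3 5 9 2 1 4 8 7 / 9 1 7 3 4 8 6 2 5 / 5 2 8 1 6 4 7 3 9 / 1 7 6 2 3 9 5 4 8 / 3 9 4 8 7 5 2 6 1 / 8 5 1 4 9 6 3 7 2 / 2 4 9 7 1 3 8 5 6 / 7 6 3 5 8 2 9 1 4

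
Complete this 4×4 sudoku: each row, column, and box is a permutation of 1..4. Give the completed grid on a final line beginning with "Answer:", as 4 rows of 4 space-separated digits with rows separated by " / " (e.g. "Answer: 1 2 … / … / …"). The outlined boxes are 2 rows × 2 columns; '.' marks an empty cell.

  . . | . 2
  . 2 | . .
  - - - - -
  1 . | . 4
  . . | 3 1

Step 1. [r1c2∈{1,3,4}] across col 2, 1 lands solely at r1c2. So r1c2=1.
Step 2. [r1c1∈{3,4}] row 1 places 3 nowhere but r1c1 ⇒ r1c1=3.
Step 3. [r2c1∈{4}] r2c1 is down to just 4 ⇒ r2c1=4.
Step 4. [r2c4∈{3}] r2c4 is down to just 3 ⇒ r2c4=3.
Step 5. [r1c3∈{4}] r1c3's peers cover all but 4 ⇒ r1c3=4.
Step 6. [r2c3∈{1}] r2c3's peers cover all but 1, so r2c3=1.
Step 7. [r3c2∈{3}] r3c2 is down to just 3, so r3c2=3.
Step 8. [r3c3∈{2}] only 2 remains possible at r3c3. So r3c3=2.
Step 9. [r4c1∈{2}] r4c1 has the single candidate 2 ⇒ r4c1=2.
Step 10. [r4c2∈{4}] nothing but 4 survives at r4c2, so r4c2=4.

Answer: 3 1 4 2 / 4 2 1 3 / 1 3 2 4 / 2 4 3 1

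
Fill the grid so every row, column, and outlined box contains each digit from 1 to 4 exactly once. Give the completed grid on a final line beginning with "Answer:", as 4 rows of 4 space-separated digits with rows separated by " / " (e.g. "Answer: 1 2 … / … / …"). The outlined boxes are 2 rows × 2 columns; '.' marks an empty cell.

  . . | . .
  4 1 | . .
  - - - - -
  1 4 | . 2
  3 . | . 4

Step 1. [r1c3∈{1,2,3,4}] 4 has one home in row 1: r1c3 ⇒ r1c3=4.
Step 2. [r1c2∈{2,3}] across col 2, 3 lands solely at r1c2, so r1c2=3.
Step 3. [r3c3∈{3}] only 3 remains possible at r3c3, so r3c3=3.
Step 4. [r2c4∈{3}] r2c4 has the single candidate 3. So r2c4=3.
Step 5. [r1c1∈{2}] r1c1 has the single candidate 2, so r1c1=2.
Step 6. [r2c3∈{2}] r2c3 is down to just 2, so r2c3=2.
Step 7. [r4c2∈{2}] r4c2's peers cover all but 2, so r4c2=2.
Step 8. [r1c4∈{1}] r1c4 is down to just 1 ⇒ r1c4=1.
Step 9. [r4c3∈{1}] nothing but 1 survives at r4c3, so r4c3=1.

Answer: 2 3 4 1 / 4 1 2 3 / 1 4 3 2 / 3 2 1 4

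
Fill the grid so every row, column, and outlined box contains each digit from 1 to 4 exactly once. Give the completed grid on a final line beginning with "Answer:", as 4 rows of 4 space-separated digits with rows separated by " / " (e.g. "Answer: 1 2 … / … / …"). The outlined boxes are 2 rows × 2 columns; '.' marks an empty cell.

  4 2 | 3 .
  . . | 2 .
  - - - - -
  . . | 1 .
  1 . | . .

Step 1. [r4c3∈{4}] r4c3 has the single candidate 4 ⇒ r4c3=4.
Step 2. [r4c2∈{3}] nothing but 3 survives at r4c2 ⇒ r4c2=3.
Step 3. [r2c4∈{1,4}] across row 2, 4 lands solely at r2c4. So r2c4=4.
Step 4. [r3c4∈{2,3}] in row 3, 3 fits only at r3c4 ⇒ r3c4=3.
Step 5. [r2c1∈{3}] r2c1 has the single candidate 3, so r2c1=3.
Step 6. [r3c2∈{4}] r3c2 is down to just 4, so r3c2=4.
Step 7. [r4c4∈{2}] r4c4 has the single candidate 2. So r4c4=2.
Step 8. [r2c2∈{1}] only 1 remains possible at r2c2 ⇒ r2c2=1.
Step 9. [r3c1∈{2}] r3c1 is down to just 2. So r3c1=2.
Step 10. [r1c4∈{1}] r1c4 has the single candidate 1, so r1c4=1.

Answer: 4 2 3 1 / 3 1 2 4 / 2 4 1 3 / 1 3 4 2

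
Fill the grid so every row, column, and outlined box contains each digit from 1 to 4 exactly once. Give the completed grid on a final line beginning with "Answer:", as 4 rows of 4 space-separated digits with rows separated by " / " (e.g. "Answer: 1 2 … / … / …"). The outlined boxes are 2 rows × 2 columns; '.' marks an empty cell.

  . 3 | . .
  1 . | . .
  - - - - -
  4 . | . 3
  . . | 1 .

Step 1. [r1c1∈{2}] r1c1 has the single candidate 2, so r1c1=2.
Step 2. [r3c3∈{2}] only 2 remains possible at r3c3. So r3c3=2.
Step 3. [r1c3∈{4}] only 4 remains possible at r1c3, so r1c3=4.
Step 4. [r4c1∈{3}] r4c1 is down to just 3, so r4c1=3.
Step 5. [r2c2∈{4}] r2c2 has the single candidate 4. So r2c2=4.
Step 6. [r2c3∈{3}] r2c3 has the single candidate 3. So r2c3=3.
Step 7. [r3c2∈{1}] r3c2 is down to just 1 ⇒ r3c2=1.
Step 8. [r2c4∈{2}] nothing but 2 survives at r2c4 ⇒ r2c4=2.
Step 9. [r1c4∈{1}] nothing but 1 survives at r1c4 ⇒ r1c4=1.
Step 10. [r4c4∈{4}] r4c4 has the single candidate 4 ⇒ r4c4=4.
Step 11. [r4c2∈{2}] r4c2 is down to just 2 ⇒ r4c2=2.

Answer: 2 3 4 1 / 1 4 3 2 / 4 1 2 3 / 3 2 1 4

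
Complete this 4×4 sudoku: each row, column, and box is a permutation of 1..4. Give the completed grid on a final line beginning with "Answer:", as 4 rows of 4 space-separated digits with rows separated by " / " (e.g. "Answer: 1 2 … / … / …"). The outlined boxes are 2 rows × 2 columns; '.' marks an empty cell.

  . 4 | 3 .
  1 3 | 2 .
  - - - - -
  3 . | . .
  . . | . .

Step 1. [r4c1∈{2,4}] r4c1 is the only open cell in col 1 admitting 4. So r4c1=4.
Step 2. [r4c3∈{1}] nothing but 1 survives at r4c3 ⇒ r4c3=1.
Step 3. [r4c2∈{2}] r4c2's peers cover all but 2, so r4c2=2.
Step 4. [r2c4∈{4}] nothing but 4 survives at r2c4. So r2c4=4.
Step 5. [r3c4∈{2}] r3c4 is down to just 2 ⇒ r3c4=2.
Step 6. [r1c4∈{1}] r1c4 is down to just 1. So r1c4=1.
Step 7. [r3c3∈{4}] r3c3 is down to just 4 ⇒ r3c3=4.
Step 8. [r1c1∈{2}] r1c1's peers cover all but 2, so r1c1=2.
Step 9. [r3c2∈{1}] r3c2 is down to just 1 ⇒ r3c2=1.
Step 10. [r4c4∈{3}] nothing but 3 survives at r4c4. So r4c4=3.

Answer: 2 4 3 1 / 1 3 2 4 / 3 1 4 2 / 4 2 1 3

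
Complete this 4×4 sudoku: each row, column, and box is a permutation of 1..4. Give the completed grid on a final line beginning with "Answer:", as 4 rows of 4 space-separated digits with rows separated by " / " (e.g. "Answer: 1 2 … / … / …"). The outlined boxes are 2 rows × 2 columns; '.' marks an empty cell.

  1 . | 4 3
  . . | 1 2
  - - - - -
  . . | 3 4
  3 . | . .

Step 1. [r4c2∈{1,2,4}] row 4 places 4 nowhere but r4c2 ⇒ r4c2=4.
Step 2. [r3c1∈{2}] r3c1 has the single candidate 2. So r3c1=2.
Step 3. [r3c2∈{1}] r3c2 has the single candidate 1. So r3c2=1.
Step 4. [r2c1∈{4}] nothing but 4 survives at r2c1. So r2c1=4.
Step 5. [r4c4∈{1}] only 1 remains possible at r4c4 ⇒ r4c4=1.
Step 6. [r4c3∈{2}] r4c3's peers cover all but 2 ⇒ r4c3=2.
Step 7. [r2c2∈{3}] nothing but 3 survives at r2c2. So r2c2=3.
Step 8. [r1c2∈{2}] nothing but 2 survives at r1c2, so r1c2=2.

Answer: 1 2 4 3 / 4 3 1 2 / 2 1 3 4 / 3 4 2 1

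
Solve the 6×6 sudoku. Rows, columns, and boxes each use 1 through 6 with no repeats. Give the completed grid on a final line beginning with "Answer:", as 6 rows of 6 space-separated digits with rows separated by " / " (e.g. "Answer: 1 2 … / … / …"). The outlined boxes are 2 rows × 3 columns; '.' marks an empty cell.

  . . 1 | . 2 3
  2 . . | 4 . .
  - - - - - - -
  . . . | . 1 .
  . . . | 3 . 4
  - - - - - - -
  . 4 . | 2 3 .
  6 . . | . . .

Step 1. [r5c3∈{5}] r5c3 is down to just 5, so r5c3=5.
Step 2. [r6c4∈{1,5}] 1 has one home in col 4: r6c4 ⇒ r6c4=1.
Step 3. [r3c3∈{2,3,4,6}] col 3 places 4 nowhere but r3c3, so r3c3=4.
Step 4. [r4c2∈{1,2,5,6}] in col 2, 1 fits only at r4c2, so r4c2=1.
Step 5. [r4c1∈{5}] r4c1's peers cover all but 5. So r4c1=5.
Step 6. [r4c5∈{6}] nothing but 6 survives at r4c5 ⇒ r4c5=6.
Step 7. [r2c3∈{3,6}] r2c3 is the only open cell in col 3 admitting 6 ⇒ r2c3=6.
Step 8. [r2c5∈{5}] only 5 remains possible at r2c5 ⇒ r2c5=5.
Step 9. [r6c3∈{2,3}] r6c3 is the only open cell in col 3 admitting 3 ⇒ r6c3=3.
Step 10. [r3c6∈{2,5}] r3c6 is the only open cell in col 6 admitting 2. So r3c6=2.
Step 11. [r3c2∈{3,6}] across row 3, 6 lands solely at r3c2. So r3c2=6.
Step 12. [r1c1∈{4}] r1c1 is down to just 4 ⇒ r1c1=4.
Step 13. [r3c4∈{5}] r3c4 is down to just 5 ⇒ r3c4=5.
Step 14. [r1c4∈{6}] only 6 remains possible at r1c4. So r1c4=6.
Step 15. [r6c6∈{5}] r6c6 has the single candidate 5. So r6c6=5.
Step 16. [r6c5∈{4}] r6c5 is down to just 4 ⇒ r6c5=4.
Step 17. [r5c1∈{1}] r5c1's peers cover all but 1, so r5c1=1.
Step 18. [r4c3∈{2}] r4c3 has the single candidate 2 ⇒ r4c3=2.
Step 19. [r3c1∈{3}] r3c1 is down to just 3, so r3c1=3.
Step 20. [r2c6∈{1}] r2c6 has the single candidate 1, so r2c6=1.
Step 21. [r2c2∈{3}] r2c2's peers cover all but 3, so r2c2=3.
Step 22. [r6c2∈{2}] r6c2 has the single candidate 2, so r6c2=2.
Step 23. [r1c2∈{5}] r1c2 has the single candidate 5. So r1c2=5.
Step 24. [r5c6∈{6}] r5c6's peers cover all but 6, so r5c6=6.

Answer: 4 5 1 6 2 3 / 2 3 6 4 5 1 / 3 6 4 5 1 2 / 5 1 2 3 6 4 / 1 4 5 2 3 6 / 6 2 3 1 4 5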